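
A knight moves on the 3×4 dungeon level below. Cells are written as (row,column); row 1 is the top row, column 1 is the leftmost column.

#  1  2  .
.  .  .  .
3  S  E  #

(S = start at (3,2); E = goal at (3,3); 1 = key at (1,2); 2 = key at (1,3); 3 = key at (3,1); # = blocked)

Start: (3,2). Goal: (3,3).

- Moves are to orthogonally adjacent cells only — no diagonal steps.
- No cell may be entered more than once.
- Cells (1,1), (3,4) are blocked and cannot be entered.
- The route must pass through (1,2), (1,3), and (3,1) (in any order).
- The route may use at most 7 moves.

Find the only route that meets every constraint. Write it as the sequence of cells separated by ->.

The 7-move cap with required stops at (1,2), (1,3), (3,1) leaves no slack for detours.
Route from (3,2): left 1 to (3,1), up 1 to (2,1), right 1 to (2,2), up 1 to (1,2), right 1 to (1,3), down 2 to (3,3) — 7 moves in all.
Check: all required cells visited; 7 ≤ 7 moves.

(3,2) -> (3,1) -> (2,1) -> (2,2) -> (1,2) -> (1,3) -> (2,3) -> (3,3)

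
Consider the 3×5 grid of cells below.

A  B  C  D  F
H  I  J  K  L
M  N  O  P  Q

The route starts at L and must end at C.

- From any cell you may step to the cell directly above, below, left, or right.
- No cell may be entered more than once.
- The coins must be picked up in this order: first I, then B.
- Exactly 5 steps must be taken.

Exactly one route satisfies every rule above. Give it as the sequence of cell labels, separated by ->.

The waypoints must appear in the order I, B, with no cell reused.
Route from L: left 3 to I, up 1 to B, right 1 to C — 5 moves in all.
Check: order respected (I at step 3, B at step 4); 5 moves as required.

L -> K -> J -> I -> B -> C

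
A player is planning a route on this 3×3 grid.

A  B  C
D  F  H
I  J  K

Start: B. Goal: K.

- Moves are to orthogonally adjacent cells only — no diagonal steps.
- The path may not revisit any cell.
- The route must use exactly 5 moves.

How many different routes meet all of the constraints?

5

Need simple routes of exactly 5 moves from B to K (Manhattan distance 3, so 1 moves are spent on a detour and 1 undoing it).
Enumerating: B F D I J K | B A D I J K | B A D F J K | B A D F H K | B C H F J K.
That gives 5 routes.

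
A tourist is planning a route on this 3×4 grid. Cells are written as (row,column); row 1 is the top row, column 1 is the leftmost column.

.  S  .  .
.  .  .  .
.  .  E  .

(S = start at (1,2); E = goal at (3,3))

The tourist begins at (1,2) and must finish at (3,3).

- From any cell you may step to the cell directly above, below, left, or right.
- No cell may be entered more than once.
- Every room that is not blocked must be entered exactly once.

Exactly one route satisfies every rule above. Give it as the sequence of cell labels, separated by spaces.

(1,2) (1,1) (2,1) (3,1) (3,2) (2,2) (2,3) (1,3) (1,4) (2,4) (3,4) (3,3)

Need to visit all 12 open cells exactly once, starting at (1,2) and ending at (3,3).
Route from (1,2): left 1 to (1,1), down 2 to (3,1), right 1 to (3,2), up 1 to (2,2), right 1 to (2,3), up 1 to (1,3), right 1 to (1,4), down 2 to (3,4), left 1 to (3,3) — 11 moves in all.
Check: all 12 open cells covered.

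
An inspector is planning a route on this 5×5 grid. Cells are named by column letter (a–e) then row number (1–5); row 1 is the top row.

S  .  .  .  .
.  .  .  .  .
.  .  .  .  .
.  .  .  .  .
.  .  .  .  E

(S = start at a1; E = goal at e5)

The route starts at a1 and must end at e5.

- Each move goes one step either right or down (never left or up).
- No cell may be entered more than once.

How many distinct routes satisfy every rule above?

A right/down-only route from a1 to e5 makes exactly 4 down-moves and 4 right-moves in some order.
With no other constraints that would be C(8,4) = 70 routes.
That gives 70 routes.

70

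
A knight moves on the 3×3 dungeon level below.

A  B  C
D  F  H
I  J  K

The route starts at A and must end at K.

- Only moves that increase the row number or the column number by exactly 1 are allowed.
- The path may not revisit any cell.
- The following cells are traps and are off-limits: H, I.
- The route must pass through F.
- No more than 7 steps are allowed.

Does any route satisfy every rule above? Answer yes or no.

One route that works: A → D → F → J → K.

yes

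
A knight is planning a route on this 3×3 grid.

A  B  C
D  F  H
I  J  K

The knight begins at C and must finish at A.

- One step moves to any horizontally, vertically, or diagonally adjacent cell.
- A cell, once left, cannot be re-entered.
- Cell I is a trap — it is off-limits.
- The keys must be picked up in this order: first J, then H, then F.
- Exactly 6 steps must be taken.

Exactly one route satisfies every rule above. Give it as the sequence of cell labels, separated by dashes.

C - B - D - J - H - F - A

The waypoints must appear in the order J, H, F, with no cell reused.
Route from C: left to B, down-left to D, down-right to J, up-right to H, left to F, up-left to A — 6 moves in all.
Check: order respected (J at step 3, H at step 4, F at step 5); 6 moves as required.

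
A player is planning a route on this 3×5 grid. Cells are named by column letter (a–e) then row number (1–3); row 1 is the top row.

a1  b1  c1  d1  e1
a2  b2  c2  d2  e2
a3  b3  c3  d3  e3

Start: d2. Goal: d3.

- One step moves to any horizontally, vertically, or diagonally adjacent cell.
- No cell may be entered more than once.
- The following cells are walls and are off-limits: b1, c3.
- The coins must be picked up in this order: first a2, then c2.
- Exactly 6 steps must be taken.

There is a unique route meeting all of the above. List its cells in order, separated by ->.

The waypoints must appear in the order a2, c2, with no cell reused.
Route from d2: up-left 1 to c1, down-left 1 to b2, left 1 to a2, down-right 1 to b3, up-right 1 to c2, down-right 1 to d3 — 6 moves in all.
Check: order respected (a2 at step 3, c2 at step 5); 6 moves as required.

d2 -> c1 -> b2 -> a2 -> b3 -> c2 -> d3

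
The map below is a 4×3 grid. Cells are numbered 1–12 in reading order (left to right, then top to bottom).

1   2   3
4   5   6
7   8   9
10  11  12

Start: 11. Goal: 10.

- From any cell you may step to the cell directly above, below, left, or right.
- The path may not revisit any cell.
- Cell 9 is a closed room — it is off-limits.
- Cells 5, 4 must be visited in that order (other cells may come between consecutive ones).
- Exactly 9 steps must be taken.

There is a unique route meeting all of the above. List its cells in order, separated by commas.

The waypoints must appear in the order 5, 4, with no cell reused.
Route from 11: 2× up (reaching 5), right to 6, up to 3, 2× left (reaching 1), 3× down (reaching 10) — 9 moves in all.
Check: order respected (5 at step 2, 4 at step 7); 9 moves as required.

11, 8, 5, 6, 3, 2, 1, 4, 7, 10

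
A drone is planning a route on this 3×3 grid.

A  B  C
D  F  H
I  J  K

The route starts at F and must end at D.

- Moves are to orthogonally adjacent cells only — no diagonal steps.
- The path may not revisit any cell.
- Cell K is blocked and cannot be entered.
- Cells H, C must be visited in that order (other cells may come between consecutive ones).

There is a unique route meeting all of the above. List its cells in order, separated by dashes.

The waypoints must appear in the order H, C, with no cell reused.
Route from F: right 1 to H, up 1 to C, left 2 to A, down 1 to D — 5 moves in all.
Check: order respected (H at step 1, C at step 2).

F - H - C - B - A - D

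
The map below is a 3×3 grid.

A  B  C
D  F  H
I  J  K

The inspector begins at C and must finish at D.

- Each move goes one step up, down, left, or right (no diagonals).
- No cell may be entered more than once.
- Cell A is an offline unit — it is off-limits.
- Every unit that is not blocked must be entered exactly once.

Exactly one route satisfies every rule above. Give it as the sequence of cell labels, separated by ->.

Need to visit all 8 open cells exactly once, starting at C and ending at D.
Cell I has only two open neighbours (D and J), so the path must pass straight through it: one of those is the cell it's entered from and the other is where it exits.
Route from C: left 1 to B, down 1 to F, right 1 to H, down 1 to K, left 2 to I, up 1 to D — 7 moves in all.
Check: all 8 open cells covered.

C -> B -> F -> H -> K -> J -> I -> D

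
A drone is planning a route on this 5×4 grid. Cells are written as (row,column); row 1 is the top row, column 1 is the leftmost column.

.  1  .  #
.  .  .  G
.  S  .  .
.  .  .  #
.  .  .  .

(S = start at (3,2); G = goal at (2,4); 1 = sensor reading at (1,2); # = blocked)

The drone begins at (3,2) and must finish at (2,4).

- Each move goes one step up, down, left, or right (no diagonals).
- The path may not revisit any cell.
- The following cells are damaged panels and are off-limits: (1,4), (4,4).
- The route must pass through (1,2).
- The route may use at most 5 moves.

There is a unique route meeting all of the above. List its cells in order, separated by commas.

(3,2), (2,2), (1,2), (1,3), (2,3), (2,4)

Any route must reach (1,2) and still end at (2,4) within 5 moves, so the order of the required stops is forced.
Route from (3,2): up 2 to (1,2), right 1 to (1,3), down 1 to (2,3), right 1 to (2,4) — 5 moves in all.
Check: all required cells visited; 5 ≤ 5 moves.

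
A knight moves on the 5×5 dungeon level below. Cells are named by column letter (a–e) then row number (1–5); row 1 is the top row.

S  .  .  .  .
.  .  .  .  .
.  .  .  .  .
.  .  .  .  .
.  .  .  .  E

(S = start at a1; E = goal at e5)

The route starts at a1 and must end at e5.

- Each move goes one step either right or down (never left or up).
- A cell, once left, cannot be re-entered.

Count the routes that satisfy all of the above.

A right/down-only route from a1 to e5 makes exactly 4 down-moves and 4 right-moves in some order.
With no other constraints that would be C(8,4) = 70 routes.
That gives 70 routes.

70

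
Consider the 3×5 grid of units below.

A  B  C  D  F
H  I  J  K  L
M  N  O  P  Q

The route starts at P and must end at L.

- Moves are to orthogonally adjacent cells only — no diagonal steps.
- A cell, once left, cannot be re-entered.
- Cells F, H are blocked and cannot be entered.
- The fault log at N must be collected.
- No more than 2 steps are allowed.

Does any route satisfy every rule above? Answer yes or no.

no

Even ignoring the no-revisit rule, getting from P to L via N needs at least 2 + 4 = 6 moves (Manhattan distance per leg), which exceeds the 2-move limit.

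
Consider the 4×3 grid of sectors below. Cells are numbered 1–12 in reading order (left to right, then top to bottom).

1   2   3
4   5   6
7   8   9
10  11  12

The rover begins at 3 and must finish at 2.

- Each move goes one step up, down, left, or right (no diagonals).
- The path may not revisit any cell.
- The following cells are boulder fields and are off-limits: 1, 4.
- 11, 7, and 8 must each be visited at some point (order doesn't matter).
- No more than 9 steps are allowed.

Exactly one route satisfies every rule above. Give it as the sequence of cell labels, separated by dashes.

The 9-move cap with required stops at 11, 7, 8 leaves no slack for detours.
Route from 3: 3× down (reaching 12), 2× left (reaching 10), up to 7, right to 8, 2× up (reaching 2) — 9 moves in all.
Check: all required cells visited; 9 ≤ 9 moves.

3 - 6 - 9 - 12 - 11 - 10 - 7 - 8 - 5 - 2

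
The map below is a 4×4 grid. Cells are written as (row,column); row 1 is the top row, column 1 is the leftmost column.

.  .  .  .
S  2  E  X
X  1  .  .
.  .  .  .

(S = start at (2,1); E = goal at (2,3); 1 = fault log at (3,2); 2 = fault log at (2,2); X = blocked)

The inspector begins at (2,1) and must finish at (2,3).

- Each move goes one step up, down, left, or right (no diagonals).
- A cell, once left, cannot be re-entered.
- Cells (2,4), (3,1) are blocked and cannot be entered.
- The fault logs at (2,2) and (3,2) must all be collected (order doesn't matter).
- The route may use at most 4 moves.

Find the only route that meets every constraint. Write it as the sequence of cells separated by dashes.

The budget equals the shortest possible length, so every move has to be on a shortest route through the required cells.
Route from (2,1): right to (2,2), down to (3,2), right to (3,3), up to (2,3) — 4 moves in all.
Check: all required cells visited; 4 ≤ 4 moves.

(2,1) - (2,2) - (3,2) - (3,3) - (2,3)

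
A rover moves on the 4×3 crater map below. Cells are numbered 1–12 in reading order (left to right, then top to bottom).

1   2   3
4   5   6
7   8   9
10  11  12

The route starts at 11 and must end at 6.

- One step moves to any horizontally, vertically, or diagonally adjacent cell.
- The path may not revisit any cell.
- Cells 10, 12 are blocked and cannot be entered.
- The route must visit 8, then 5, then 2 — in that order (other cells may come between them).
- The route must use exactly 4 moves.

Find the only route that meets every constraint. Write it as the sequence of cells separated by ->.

The waypoints must appear in the order 8, 5, 2, with no cell reused.
Route from 11: up 3 to 2, down-right 1 to 6 — 4 moves in all.
Check: order respected (8 at step 1, 5 at step 2, 2 at step 3); 4 moves as required.

11 -> 8 -> 5 -> 2 -> 6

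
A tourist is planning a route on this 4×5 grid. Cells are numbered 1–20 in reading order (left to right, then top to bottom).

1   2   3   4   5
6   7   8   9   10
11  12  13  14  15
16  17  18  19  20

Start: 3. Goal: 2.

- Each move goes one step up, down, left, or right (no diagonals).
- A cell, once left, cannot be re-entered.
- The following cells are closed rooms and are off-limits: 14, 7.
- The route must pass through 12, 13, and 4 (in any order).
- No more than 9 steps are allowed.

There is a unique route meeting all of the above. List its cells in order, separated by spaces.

The 9-move cap with required stops at 12, 13, 4 leaves no slack for detours.
Route from 3: right to 4, down to 9, left to 8, down to 13, 2× left (reaching 11), 2× up (reaching 1), right to 2 — 9 moves in all.
Check: all required cells visited; 9 ≤ 9 moves.

3 4 9 8 13 12 11 6 1 2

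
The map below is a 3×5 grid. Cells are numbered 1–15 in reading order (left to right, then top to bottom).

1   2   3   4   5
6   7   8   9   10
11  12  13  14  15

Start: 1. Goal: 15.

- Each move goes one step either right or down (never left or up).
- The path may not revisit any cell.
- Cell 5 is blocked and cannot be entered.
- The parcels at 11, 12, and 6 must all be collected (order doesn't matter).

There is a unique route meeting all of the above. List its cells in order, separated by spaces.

1 6 11 12 13 14 15

Moves only go right or down, so the column and row indices never decrease.
Route from 1: down 2 to 11, right 4 to 15 — 6 moves in all.
Check: all required cells visited.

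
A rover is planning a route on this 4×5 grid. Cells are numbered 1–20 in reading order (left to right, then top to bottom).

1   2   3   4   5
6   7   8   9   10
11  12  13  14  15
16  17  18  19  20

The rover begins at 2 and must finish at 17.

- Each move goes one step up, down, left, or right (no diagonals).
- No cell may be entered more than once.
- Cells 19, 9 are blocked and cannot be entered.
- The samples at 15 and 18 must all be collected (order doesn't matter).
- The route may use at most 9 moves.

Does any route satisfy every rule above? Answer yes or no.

yes

One route that works: 2 → 3 → 4 → 5 → 10 → 15 → 14 → 13 → 18 → 17.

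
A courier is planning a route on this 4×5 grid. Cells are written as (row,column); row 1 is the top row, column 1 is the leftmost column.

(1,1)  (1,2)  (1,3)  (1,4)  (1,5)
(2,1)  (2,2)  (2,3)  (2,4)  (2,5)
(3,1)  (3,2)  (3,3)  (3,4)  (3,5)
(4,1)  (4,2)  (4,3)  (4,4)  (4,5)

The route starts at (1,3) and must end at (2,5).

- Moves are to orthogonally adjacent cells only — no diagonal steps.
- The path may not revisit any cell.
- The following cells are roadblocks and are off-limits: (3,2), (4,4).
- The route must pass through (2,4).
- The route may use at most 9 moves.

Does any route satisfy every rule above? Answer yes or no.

One route that works: (1,3) → (2,3) → (2,4) → (2,5).

yes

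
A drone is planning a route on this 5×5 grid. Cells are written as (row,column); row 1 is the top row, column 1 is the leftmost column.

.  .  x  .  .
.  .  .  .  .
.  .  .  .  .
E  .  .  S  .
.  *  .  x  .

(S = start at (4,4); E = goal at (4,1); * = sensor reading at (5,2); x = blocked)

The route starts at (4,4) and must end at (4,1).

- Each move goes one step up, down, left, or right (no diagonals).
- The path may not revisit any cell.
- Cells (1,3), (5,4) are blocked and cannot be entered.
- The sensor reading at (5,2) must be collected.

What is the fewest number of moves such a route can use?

Any route passes through (5,2) somewhere between (4,4) and (4,1). Summing Manhattan distances along the two legs ((4,4) → (5,2) → (4,1)) gives a lower bound of 3 + 2 = 5 moves.
A route of 5 moves achieves this: (4,4) → (4,3) → (5,3) → (5,2) → (4,2) → (4,1).
Since 5 matches the lower bound, it is optimal.

5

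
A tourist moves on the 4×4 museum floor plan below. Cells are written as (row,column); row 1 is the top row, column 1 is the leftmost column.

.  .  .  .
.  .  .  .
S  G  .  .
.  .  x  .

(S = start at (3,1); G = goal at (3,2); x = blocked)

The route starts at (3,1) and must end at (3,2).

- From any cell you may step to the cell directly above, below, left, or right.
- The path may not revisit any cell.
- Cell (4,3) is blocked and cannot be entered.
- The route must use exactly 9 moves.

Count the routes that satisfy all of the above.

Need simple routes of exactly 9 moves from (3,1) to (3,2) (Manhattan distance 1, so 4 moves are spent on a detour and 4 undoing it).
Branch systematically from the start, pruning whenever the remaining move budget drops below the Manhattan distance to (3,2) or differs from it in parity. Every completion starts via (2,1): 9 (no valid completion starts via (4,1) and (3,2)).
That gives 9 routes.

9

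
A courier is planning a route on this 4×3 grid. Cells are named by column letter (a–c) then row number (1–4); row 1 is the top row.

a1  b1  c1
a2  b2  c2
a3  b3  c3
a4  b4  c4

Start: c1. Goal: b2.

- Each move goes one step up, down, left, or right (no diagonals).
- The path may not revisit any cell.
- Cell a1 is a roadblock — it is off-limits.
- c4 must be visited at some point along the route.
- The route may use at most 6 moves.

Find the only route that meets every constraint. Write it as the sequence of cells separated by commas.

c1, c2, c3, c4, b4, b3, b2

Any route must reach c4 and still end at b2 within 6 moves, so the order of the required stops is forced.
Route from c1: down 3 to c4, left 1 to b4, up 2 to b2 — 6 moves in all.
Check: all required cells visited; 6 ≤ 6 moves.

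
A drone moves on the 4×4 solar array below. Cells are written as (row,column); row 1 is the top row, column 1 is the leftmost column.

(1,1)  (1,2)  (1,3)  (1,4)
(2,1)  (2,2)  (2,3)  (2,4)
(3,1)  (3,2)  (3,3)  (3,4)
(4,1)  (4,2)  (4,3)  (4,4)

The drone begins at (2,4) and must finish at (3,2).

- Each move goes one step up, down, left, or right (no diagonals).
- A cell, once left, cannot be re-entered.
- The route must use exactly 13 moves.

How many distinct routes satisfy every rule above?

22

Need simple routes of exactly 13 moves from (2,4) to (3,2) (Manhattan distance 3, so 5 moves are spent on a detour and 5 undoing it).
Branch systematically from the start, pruning whenever the remaining move budget drops below the Manhattan distance to (3,2) or differs from it in parity. Grouping the completions by first move — via (1,4): 10; via (3,4): 8; via (2,3): 4 — and summing: 10 + 8 + 4 = 22.
That gives 22 routes.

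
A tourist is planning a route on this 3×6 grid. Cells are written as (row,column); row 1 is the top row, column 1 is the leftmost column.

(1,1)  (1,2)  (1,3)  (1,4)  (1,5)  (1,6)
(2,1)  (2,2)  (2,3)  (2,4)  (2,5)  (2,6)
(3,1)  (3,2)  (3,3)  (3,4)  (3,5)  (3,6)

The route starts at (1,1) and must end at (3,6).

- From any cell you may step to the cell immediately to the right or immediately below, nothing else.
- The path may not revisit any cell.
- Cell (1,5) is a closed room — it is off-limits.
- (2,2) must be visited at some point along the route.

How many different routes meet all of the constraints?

A right/down-only route from (1,1) to (3,6) makes exactly 2 down-moves and 5 right-moves in some order.
With no other constraints that would be C(7,2) = 21 routes.
Split at (2,2) and multiply the segment counts (each segment already excludes blocked cells): (1,1)→(2,2): 2; (2,2)→(3,6): 5; product = 10.
That gives 10 routes.

10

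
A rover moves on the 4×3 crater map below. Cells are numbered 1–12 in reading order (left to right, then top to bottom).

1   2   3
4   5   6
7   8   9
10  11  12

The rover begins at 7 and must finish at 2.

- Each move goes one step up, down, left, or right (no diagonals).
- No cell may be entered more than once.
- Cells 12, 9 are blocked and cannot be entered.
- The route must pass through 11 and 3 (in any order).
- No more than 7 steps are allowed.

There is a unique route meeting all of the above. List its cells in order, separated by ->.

Any route must reach 11 and 3 and still end at 2 within 7 moves, so the order of the required stops is forced.
Route from 7: down to 10, right to 11, 2× up (reaching 5), right to 6, up to 3, left to 2 — 7 moves in all.
Check: all required cells visited; 7 ≤ 7 moves.

7 -> 10 -> 11 -> 8 -> 5 -> 6 -> 3 -> 2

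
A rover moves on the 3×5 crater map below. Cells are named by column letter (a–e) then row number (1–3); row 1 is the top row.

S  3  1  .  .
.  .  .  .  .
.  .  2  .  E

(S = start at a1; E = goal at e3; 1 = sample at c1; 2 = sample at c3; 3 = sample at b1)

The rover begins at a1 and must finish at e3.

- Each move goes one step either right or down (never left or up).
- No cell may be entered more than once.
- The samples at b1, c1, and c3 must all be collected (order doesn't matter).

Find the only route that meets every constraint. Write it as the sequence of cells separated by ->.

Moves only go right or down, so the column and row indices never decrease.
Route from a1: right 2 to c1, down 2 to c3, right 2 to e3 — 6 moves in all.
Check: all required cells visited.

a1 -> b1 -> c1 -> c2 -> c3 -> d3 -> e3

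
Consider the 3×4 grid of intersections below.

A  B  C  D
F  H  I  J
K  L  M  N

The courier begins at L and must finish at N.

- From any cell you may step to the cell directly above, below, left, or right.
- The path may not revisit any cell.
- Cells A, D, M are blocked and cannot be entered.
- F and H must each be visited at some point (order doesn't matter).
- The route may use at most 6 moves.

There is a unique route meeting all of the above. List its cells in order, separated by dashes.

L - K - F - H - I - J - N

The 6-move cap with required stops at F, H leaves no slack for detours.
Route from L: left to K, up to F, 3× right (reaching J), down to N — 6 moves in all.
Check: all required cells visited; 6 ≤ 6 moves.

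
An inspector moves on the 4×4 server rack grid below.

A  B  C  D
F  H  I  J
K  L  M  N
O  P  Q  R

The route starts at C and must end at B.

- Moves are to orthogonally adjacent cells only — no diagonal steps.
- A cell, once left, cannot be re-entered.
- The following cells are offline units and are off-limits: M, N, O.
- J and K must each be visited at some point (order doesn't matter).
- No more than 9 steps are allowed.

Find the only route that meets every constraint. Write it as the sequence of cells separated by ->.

Any route must reach J and K and still end at B within 9 moves, so the order of the required stops is forced.
Route from C: right to D, down to J, 2× left (reaching H), down to L, left to K, 2× up (reaching A), right to B — 9 moves in all.
Check: all required cells visited; 9 ≤ 9 moves.

C -> D -> J -> I -> H -> L -> K -> F -> A -> B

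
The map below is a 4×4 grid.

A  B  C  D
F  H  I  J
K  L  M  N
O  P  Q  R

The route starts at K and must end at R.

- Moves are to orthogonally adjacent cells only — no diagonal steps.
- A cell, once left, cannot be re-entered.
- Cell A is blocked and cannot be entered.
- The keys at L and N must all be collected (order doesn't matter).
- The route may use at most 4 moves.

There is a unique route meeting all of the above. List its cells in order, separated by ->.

Any route must reach L and N and still end at R within 4 moves, so the order of the required stops is forced.
Route from K: right 3 to N, down 1 to R — 4 moves in all.
Check: all required cells visited; 4 ≤ 4 moves.

K -> L -> M -> N -> R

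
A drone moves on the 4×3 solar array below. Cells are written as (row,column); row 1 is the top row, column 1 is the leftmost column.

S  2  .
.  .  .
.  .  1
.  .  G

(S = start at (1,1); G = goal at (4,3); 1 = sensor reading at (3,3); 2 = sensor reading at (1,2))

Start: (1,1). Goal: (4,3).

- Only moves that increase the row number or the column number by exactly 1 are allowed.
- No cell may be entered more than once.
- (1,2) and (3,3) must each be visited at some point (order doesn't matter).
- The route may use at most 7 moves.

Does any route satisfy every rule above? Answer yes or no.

yes

One route that works: (1,1) → (1,2) → (2,2) → (3,2) → (3,3) → (4,3).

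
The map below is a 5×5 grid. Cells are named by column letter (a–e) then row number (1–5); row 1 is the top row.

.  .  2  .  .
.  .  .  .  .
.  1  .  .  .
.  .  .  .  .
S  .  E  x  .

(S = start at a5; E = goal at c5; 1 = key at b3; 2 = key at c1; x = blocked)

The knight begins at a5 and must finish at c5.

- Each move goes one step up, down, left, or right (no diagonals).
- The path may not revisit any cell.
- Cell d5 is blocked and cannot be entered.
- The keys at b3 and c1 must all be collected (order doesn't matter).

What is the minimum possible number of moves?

Any route passes through b3 and c1 in some order between a5 and c5. Summing Manhattan distances along each leg and taking the cheapest ordering (a5 → b3 → c1 → c5) gives a lower bound of 3 + 3 + 4 = 10 moves.
A route of 10 moves achieves this: a5 → a4 → a3 → b3 → b2 → b1 → c1 → c2 → c3 → c4 → c5.
Since 10 matches the lower bound, it is optimal.

10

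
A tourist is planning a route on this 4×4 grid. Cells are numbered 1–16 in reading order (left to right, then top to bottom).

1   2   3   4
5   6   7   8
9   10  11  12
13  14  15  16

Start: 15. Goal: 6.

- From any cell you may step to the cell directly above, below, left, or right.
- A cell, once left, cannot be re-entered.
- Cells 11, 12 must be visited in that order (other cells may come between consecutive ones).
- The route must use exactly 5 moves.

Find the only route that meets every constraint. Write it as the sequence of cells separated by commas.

The waypoints must appear in the order 11, 12, with no cell reused.
Route from 15: up to 11, right to 12, up to 8, 2× left (reaching 6) — 5 moves in all.
Check: order respected (11 at step 1, 12 at step 2); 5 moves as required.

15, 11, 12, 8, 7, 6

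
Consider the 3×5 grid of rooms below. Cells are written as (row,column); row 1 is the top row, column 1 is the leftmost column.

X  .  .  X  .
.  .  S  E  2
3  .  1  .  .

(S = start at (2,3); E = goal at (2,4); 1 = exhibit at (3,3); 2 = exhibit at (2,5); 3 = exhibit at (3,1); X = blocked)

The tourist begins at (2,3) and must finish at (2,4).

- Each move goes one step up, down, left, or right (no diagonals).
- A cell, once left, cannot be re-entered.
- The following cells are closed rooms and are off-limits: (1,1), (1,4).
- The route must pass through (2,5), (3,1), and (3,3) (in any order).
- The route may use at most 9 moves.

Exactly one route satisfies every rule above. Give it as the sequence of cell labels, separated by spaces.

(2,3) (2,2) (2,1) (3,1) (3,2) (3,3) (3,4) (3,5) (2,5) (2,4)

The 9-move cap with required stops at (2,5), (3,1), (3,3) leaves no slack for detours.
Route from (2,3): left 2 to (2,1), down 1 to (3,1), right 4 to (3,5), up 1 to (2,5), left 1 to (2,4) — 9 moves in all.
Check: all required cells visited; 9 ≤ 9 moves.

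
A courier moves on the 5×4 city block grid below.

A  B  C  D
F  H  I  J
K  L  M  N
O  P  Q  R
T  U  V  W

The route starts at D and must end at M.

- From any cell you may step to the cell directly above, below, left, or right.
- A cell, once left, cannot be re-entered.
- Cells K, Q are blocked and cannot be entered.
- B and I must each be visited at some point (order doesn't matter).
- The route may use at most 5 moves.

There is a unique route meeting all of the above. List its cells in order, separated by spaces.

D C B H I M

Any route must reach B and I and still end at M within 5 moves, so the order of the required stops is forced.
Route from D: 2× left (reaching B), down to H, right to I, down to M — 5 moves in all.
Check: all required cells visited; 5 ≤ 5 moves.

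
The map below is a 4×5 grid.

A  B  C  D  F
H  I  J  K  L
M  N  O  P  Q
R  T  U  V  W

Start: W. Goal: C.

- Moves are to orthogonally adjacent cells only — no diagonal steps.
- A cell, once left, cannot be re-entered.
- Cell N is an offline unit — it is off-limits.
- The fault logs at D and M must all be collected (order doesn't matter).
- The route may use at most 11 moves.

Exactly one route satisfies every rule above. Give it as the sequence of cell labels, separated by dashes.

The budget equals the shortest possible length, so every move has to be on a shortest route through the required cells.
Route from W: left 4 to R, up 2 to H, right 3 to K, up 1 to D, left 1 to C — 11 moves in all.
Check: all required cells visited; 11 ≤ 11 moves.

W - V - U - T - R - M - H - I - J - K - D - C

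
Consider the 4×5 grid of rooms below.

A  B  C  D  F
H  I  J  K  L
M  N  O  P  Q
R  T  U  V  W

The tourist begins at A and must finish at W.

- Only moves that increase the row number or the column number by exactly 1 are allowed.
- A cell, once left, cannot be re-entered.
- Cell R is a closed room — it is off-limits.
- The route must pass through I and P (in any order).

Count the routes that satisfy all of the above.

12

A right/down-only route from A to W makes exactly 3 down-moves and 4 right-moves in some order.
With no other constraints that would be C(7,3) = 35 routes.
A monotone route can only reach the required cells in the order I, P, so split there and multiply the segment counts (each segment already excludes blocked cells): A→I: 2; I→P: 3; P→W: 2; product = 12.
That gives 12 routes.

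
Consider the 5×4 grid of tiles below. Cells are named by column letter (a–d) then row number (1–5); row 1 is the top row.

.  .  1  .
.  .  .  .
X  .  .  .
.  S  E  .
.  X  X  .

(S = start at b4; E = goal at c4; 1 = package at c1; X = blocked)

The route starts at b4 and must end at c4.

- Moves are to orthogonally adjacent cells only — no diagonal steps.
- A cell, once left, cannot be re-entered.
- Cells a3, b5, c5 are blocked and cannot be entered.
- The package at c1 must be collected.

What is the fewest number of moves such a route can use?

7

Any route passes through c1 somewhere between b4 and c4. Summing Manhattan distances along the two legs (b4 → c1 → c4) gives a lower bound of 4 + 3 = 7 moves.
A route of 7 moves achieves this: b4 → b3 → b2 → b1 → c1 → c2 → c3 → c4.
Since 7 matches the lower bound, it is optimal.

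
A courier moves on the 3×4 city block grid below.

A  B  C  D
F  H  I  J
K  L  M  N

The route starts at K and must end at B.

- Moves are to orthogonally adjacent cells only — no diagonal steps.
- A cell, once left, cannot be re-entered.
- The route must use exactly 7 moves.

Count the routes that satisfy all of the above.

Need simple routes of exactly 7 moves from K to B (Manhattan distance 3, so 2 moves are spent on a detour and 2 undoing it).
Enumerating: K F H L M I C B | K F H I J D C B | K L H I J D C B | K L M I H F A B | K L M I J D C B | K L M N J D C B | K L M N J I C B | K L M N J I H B.
That gives 8 routes.

8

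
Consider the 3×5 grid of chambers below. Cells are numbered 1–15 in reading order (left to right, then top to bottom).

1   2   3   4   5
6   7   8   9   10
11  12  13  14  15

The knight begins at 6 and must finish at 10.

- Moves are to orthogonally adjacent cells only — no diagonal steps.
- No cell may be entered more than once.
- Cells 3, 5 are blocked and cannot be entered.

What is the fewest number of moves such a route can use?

4

The Manhattan distance from 6 to 10 is |2−2| + |1−5| = 4, so at least 4 moves are needed.
A route of 4 moves achieves this: 6 → 7 → 8 → 9 → 10.
Since 4 matches the lower bound, it is optimal.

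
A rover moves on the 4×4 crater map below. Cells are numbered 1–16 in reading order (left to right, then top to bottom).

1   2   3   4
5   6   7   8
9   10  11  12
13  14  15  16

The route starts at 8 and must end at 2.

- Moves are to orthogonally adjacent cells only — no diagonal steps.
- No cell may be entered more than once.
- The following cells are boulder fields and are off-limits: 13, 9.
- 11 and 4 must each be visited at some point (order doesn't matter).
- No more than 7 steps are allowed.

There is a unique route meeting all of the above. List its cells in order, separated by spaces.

8 4 3 7 11 10 6 2

The 7-move cap with required stops at 11, 4 leaves no slack for detours.
Route from 8: up to 4, left to 3, 2× down (reaching 11), left to 10, 2× up (reaching 2) — 7 moves in all.
Check: all required cells visited; 7 ≤ 7 moves.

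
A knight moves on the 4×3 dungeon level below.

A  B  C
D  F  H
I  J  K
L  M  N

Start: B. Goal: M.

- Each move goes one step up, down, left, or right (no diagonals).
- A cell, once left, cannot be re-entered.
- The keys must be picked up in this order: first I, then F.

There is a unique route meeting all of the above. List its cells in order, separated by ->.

B -> A -> D -> I -> J -> F -> H -> K -> N -> M

The waypoints must appear in the order I, F, with no cell reused.
Route from B: left 1 to A, down 2 to I, right 1 to J, up 1 to F, right 1 to H, down 2 to N, left 1 to M — 9 moves in all.
Check: order respected (I at step 3, F at step 5).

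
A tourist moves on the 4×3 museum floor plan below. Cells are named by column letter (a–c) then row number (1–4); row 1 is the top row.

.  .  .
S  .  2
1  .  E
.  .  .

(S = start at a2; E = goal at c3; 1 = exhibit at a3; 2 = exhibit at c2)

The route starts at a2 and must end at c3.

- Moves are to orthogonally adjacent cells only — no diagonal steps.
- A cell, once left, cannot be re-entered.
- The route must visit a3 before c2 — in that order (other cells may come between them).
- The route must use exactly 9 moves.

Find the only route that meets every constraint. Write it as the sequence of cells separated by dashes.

The waypoints must appear in the order a3, c2, with no cell reused.
Route from a2: 2× down (reaching a4), right to b4, 3× up (reaching b1), right to c1, 2× down (reaching c3) — 9 moves in all.
Check: order respected (1 at step 1, 2 at step 8); 9 moves as required.

a2 - a3 - a4 - b4 - b3 - b2 - b1 - c1 - c2 - c3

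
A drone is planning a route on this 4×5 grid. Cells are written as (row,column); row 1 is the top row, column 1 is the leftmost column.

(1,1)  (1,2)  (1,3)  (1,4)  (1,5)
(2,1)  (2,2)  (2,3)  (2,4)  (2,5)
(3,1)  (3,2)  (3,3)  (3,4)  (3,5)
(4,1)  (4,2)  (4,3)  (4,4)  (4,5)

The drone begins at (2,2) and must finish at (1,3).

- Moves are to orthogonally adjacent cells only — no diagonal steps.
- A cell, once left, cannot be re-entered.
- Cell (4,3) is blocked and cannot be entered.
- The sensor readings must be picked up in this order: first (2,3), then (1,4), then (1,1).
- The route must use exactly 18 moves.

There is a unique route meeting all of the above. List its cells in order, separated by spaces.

The waypoints must appear in the order (2,3), (1,4), (1,1), with no cell reused.
Route from (2,2): 2× right (reaching (2,4)), up to (1,4), right to (1,5), 3× down (reaching (4,5)), left to (4,4), up to (3,4), 2× left (reaching (3,2)), down to (4,2), left to (4,1), 3× up (reaching (1,1)), 2× right (reaching (1,3)) — 18 moves in all.
Check: order respected ((2,3) at step 1, (1,4) at step 3, (1,1) at step 16); 18 moves as required.

(2,2) (2,3) (2,4) (1,4) (1,5) (2,5) (3,5) (4,5) (4,4) (3,4) (3,3) (3,2) (4,2) (4,1) (3,1) (2,1) (1,1) (1,2) (1,3)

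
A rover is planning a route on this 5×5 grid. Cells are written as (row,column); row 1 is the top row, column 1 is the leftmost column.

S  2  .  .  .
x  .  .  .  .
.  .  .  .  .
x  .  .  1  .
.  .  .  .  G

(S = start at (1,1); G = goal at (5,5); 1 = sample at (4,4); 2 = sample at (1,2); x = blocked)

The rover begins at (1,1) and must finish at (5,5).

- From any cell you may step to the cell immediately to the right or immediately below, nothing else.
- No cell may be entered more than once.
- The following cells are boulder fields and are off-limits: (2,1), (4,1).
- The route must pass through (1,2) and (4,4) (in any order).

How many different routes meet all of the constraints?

A right/down-only route from (1,1) to (5,5) makes exactly 4 down-moves and 4 right-moves in some order.
With no other constraints that would be C(8,4) = 70 routes.
A monotone route can only reach the required cells in the order (1,2), (4,4), so split there and multiply the segment counts (each segment already excludes blocked cells): (1,1)→(1,2): 1; (1,2)→(4,4): 10; (4,4)→(5,5): 2; product = 20.
That gives 20 routes.

20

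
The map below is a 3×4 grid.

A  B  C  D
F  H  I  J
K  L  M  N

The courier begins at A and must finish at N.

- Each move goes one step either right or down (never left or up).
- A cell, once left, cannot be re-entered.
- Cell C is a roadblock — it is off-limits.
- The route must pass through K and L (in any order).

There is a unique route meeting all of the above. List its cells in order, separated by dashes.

A - F - K - L - M - N

Moves only go right or down, so the column and row indices never decrease.
Route from A: 2× down (reaching K), 3× right (reaching N) — 5 moves in all.
Check: all required cells visited.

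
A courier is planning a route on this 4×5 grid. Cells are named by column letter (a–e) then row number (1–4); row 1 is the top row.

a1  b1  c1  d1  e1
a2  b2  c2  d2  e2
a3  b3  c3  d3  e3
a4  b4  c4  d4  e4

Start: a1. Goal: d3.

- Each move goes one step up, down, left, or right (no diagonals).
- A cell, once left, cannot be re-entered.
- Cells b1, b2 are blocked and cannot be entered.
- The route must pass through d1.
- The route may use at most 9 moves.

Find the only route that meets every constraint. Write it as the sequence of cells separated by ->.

The budget equals the shortest possible length, so every move has to be on a shortest route through the required cells.
Route from a1: 2× down (reaching a3), 2× right (reaching c3), 2× up (reaching c1), right to d1, 2× down (reaching d3) — 9 moves in all.
Check: all required cells visited; 9 ≤ 9 moves.

a1 -> a2 -> a3 -> b3 -> c3 -> c2 -> c1 -> d1 -> d2 -> d3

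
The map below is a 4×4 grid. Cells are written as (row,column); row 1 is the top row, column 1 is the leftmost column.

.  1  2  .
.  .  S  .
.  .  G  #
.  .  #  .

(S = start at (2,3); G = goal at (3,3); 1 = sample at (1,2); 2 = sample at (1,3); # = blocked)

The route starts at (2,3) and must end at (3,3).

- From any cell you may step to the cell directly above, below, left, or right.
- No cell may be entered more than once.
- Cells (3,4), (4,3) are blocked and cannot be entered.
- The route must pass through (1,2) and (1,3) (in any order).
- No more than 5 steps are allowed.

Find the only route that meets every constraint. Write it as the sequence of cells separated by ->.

Any route must reach (1,2) and (1,3) and still end at (3,3) within 5 moves, so the order of the required stops is forced.
Route from (2,3): up 1 to (1,3), left 1 to (1,2), down 2 to (3,2), right 1 to (3,3) — 5 moves in all.
Check: all required cells visited; 5 ≤ 5 moves.

(2,3) -> (1,3) -> (1,2) -> (2,2) -> (3,2) -> (3,3)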